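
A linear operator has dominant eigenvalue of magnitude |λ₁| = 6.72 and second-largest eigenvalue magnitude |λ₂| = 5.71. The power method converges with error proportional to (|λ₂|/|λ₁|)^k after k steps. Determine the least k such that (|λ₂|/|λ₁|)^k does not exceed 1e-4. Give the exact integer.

57

|λ₂/λ₁| = 5.71/6.72 = 0.84970
Need k ≥ ln(1e-4) / ln(0.84970) = -9.2103 / -0.1629 ≈ 56.551
Smallest integer k satisfying the bound: 57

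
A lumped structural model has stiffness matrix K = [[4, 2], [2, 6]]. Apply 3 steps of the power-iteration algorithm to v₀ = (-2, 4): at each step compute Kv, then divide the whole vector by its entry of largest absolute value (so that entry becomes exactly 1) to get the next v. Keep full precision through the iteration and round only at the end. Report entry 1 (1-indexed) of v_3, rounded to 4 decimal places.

Kv0 = (0.00000, 20.00000); divide by 20.00000 → v1 = (0.00000, 1.00000)
Kv1 = (2.00000, 6.00000); divide by 6.00000 → v2 = (0.33333, 1.00000)
Kv2 = (3.33333, 6.66667); divide by 6.66667 → v3 = (0.50000, 1.00000)
Requested entry of v3: 400/800 = 0.5000

0.5000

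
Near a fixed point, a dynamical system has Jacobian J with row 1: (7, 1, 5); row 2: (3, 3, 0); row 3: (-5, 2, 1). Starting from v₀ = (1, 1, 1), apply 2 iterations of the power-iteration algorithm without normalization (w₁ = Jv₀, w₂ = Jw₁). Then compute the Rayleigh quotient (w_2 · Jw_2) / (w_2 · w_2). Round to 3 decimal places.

5.730

w1 = Jv₀ = (13, 6, -2)
w2 = Jw1 = (87, 57, -55)
Jw2 = (391, 432, -376)
w2·Jw2 = 87·391 + 57·432 + (-55)·(-376) = 79321; w2·w2 = 87·87 + 57·57 + (-55)·(-55) = 13843
λ ≈ 79321/13843 = 5.730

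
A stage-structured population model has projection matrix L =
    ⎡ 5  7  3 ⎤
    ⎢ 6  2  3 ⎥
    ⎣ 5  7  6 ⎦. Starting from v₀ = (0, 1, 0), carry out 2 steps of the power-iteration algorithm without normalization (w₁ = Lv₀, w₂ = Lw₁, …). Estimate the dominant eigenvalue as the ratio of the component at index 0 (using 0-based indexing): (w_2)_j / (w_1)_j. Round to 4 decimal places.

w1 = Lv₀ = (7, 2, 7)
w2 = Lw1 = (70, 67, 91)
Ratio at component: 70 / 7 = 10.0000

λ ≈ 10.0000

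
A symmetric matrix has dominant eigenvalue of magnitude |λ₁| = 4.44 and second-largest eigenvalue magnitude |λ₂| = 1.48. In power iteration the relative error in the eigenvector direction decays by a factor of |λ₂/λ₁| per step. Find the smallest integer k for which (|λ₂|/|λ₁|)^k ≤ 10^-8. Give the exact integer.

17

|λ₂/λ₁| = 1.48/4.44 = 0.33333
Need k ≥ ln(10^-8) / ln(0.33333) = -18.4207 / -1.0986 ≈ 16.767
Smallest integer k satisfying the bound: 17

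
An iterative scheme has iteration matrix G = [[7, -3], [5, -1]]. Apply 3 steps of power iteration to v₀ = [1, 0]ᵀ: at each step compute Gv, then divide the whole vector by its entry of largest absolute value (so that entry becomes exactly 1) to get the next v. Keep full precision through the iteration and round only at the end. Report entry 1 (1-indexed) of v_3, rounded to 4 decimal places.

1.0000

Gv0 = (7.00000, 5.00000); divide by 7.00000 → v1 = (1.00000, 0.71429)
Gv1 = (4.85714, 4.28571); divide by 4.85714 → v2 = (1.00000, 0.88235)
Gv2 = (4.35294, 4.11765); divide by 4.35294 → v3 = (1.00000, 0.94595)
Requested entry of v3: 148/148 = 1.0000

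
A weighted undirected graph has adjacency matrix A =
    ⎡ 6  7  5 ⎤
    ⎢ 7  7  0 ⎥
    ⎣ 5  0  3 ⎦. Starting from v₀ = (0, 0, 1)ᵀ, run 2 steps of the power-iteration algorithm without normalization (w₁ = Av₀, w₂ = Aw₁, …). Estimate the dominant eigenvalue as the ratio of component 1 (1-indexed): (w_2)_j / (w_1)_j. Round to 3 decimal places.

w1 = Av₀ = (5, 0, 3)
w2 = Aw1 = (45, 35, 34)
Ratio at component: 45 / 5 = 9.000

9.000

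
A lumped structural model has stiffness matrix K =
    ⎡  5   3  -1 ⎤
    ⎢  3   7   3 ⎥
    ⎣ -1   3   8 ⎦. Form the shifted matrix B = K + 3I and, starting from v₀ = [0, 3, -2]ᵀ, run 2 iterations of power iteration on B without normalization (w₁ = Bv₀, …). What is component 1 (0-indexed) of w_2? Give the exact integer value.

B = K + 3I has rows (8, 3, -1); (3, 10, 3); (-1, 3, 11)
w1 = Bv₀ = (8·0 + 3·3 + (-1)·(-2); 3·0 + 10·3 + 3·(-2); (-1)·0 + 3·3 + 11·(-2)) = (11, 24, -13)
w2 = Bw1 = (8·11 + 3·24 + (-1)·(-13); 3·11 + 10·24 + 3·(-13); (-1)·11 + 3·24 + 11·(-13)) = (173, 234, -82)
Requested component of w2: 234

234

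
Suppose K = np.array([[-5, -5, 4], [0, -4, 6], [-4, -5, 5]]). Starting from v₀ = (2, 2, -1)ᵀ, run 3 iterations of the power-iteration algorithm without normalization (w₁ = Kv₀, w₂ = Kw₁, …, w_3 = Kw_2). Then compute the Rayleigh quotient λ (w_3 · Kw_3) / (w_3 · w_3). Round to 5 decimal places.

-3.11482

w1 = Kv₀ = (-24, -14, -23)
w2 = Kw1 = (98, -82, 51)
w3 = Kw2 = (124, 634, 273)
Kw3 = (-2698, -898, -2301)
w3·Kw3 = 124·(-2698) + 634·(-898) + 273·(-2301) = -1532057; w3·w3 = 124·124 + 634·634 + 273·273 = 491861
λ ≈ -1532057/491861 = -3.11482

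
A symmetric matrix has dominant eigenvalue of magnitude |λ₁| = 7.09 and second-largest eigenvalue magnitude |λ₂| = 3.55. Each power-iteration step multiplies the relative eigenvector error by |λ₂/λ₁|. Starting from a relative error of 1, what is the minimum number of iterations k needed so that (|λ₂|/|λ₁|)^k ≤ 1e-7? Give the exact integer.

|λ₂/λ₁| = 3.55/7.09 = 0.50071
Need k ≥ ln(1e-7) / ln(0.50071) = -16.1181 / -0.6917 ≈ 23.301
Smallest integer k satisfying the bound: 24

24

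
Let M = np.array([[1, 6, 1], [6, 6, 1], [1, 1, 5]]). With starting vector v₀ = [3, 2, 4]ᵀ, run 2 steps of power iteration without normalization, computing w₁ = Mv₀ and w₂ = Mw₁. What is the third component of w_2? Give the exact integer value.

w1 = Mv₀ = (19, 34, 25)
w2 = Mw1 = (248, 343, 178)
The requested component of w2 is 178.

178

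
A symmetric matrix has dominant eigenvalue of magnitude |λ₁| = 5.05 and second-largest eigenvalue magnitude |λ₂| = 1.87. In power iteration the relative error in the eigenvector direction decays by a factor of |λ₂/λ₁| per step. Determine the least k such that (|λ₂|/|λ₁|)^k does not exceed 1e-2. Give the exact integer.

5

|λ₂/λ₁| = 1.87/5.05 = 0.37030
Need k ≥ ln(1e-2) / ln(0.37030) = -4.6052 / -0.9934 ≈ 4.636
Smallest integer k satisfying the bound: 5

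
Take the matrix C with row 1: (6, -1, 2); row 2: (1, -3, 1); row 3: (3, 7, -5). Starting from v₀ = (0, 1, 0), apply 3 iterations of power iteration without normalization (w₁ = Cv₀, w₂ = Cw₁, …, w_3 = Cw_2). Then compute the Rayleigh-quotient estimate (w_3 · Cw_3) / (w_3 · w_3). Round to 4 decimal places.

w1 = Cv₀ = (6·0 + (-1)·1 + 2·0; 1·0 + (-3)·1 + 1·0; 3·0 + 7·1 + (-5)·0) = (-1, -3, 7)
w2 = Cw1 = (6·(-1) + (-1)·(-3) + 2·7; 1·(-1) + (-3)·(-3) + 1·7; 3·(-1) + 7·(-3) + (-5)·7) = (11, 15, -59)
w3 = Cw2 = (-67, -93, 433)
Cw3 = (557, 645, -3017)
w3·Cw3 = (-67)·557 + (-93)·645 + 433·(-3017) = -1403665; w3·w3 = (-67)·(-67) + (-93)·(-93) + 433·433 = 200627
λ ≈ -1403665/200627 = -6.9964

λ ≈ -6.9964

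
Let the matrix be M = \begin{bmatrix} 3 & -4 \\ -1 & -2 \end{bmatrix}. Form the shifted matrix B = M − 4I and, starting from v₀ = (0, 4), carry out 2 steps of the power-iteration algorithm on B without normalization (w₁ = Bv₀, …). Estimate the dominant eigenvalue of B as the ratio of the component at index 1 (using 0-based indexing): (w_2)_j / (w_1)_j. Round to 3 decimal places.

B = M − 4I has rows (-1, -4); (-1, -6)
w1 = Bv₀ = ((-1)·0 + (-4)·4; (-1)·0 + (-6)·4) = (-16, -24)
w2 = Bw1 = ((-1)·(-16) + (-4)·(-24); (-1)·(-16) + (-6)·(-24)) = (112, 160)
Ratio: 160/-24 = -6.667

μ ≈ -6.667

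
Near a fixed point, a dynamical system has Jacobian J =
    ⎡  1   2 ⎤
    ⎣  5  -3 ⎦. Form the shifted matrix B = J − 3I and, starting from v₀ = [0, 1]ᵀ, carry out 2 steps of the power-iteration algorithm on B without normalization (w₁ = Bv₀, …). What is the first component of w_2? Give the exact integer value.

B = J − 3I has rows (-2, 2); (5, -6)
w1 = Bv₀ = (2, -6)
w2 = Bw1 = (-16, 46)
Requested component of w2: -16

-16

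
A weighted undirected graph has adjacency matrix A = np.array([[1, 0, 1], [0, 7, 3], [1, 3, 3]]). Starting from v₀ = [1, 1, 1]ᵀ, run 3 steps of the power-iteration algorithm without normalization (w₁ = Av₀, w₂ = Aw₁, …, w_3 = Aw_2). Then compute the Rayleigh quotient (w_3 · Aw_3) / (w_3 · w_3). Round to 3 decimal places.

λ ≈ 8.635

w1 = Av₀ = (1·1 + 0·1 + 1·1; 0·1 + 7·1 + 3·1; 1·1 + 3·1 + 3·1) = (2, 10, 7)
w2 = Aw1 = (1·2 + 0·10 + 1·7; 0·2 + 7·10 + 3·7; 1·2 + 3·10 + 3·7) = (9, 91, 53)
w3 = Aw2 = (62, 796, 441)
Aw3 = (503, 6895, 3773)
w3·Aw3 = 62·503 + 796·6895 + 441·3773 = 7183499; w3·w3 = 62·62 + 796·796 + 441·441 = 831941
λ ≈ 7183499/831941 = 8.635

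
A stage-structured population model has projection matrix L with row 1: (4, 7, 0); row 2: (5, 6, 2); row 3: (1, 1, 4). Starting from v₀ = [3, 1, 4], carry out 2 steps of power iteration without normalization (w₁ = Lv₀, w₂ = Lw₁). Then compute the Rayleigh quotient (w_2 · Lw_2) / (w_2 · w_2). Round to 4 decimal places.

11.2737

w1 = Lv₀ = (4·3 + 7·1 + 0·4; 5·3 + 6·1 + 2·4; 1·3 + 1·1 + 4·4) = (19, 29, 20)
w2 = Lw1 = (4·19 + 7·29 + 0·20; 5·19 + 6·29 + 2·20; 1·19 + 1·29 + 4·20) = (279, 309, 128)
Lw2 = (3279, 3505, 1100)
w2·Lw2 = 279·3279 + 309·3505 + 128·1100 = 2138686; w2·w2 = 279·279 + 309·309 + 128·128 = 189706
λ ≈ 2138686/189706 = 11.2737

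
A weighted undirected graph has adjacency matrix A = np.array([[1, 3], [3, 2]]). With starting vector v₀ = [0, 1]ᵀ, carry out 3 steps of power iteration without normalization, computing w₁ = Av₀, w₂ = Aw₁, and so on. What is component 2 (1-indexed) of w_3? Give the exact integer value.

w1 = Av₀ = (3, 2)
w2 = Aw1 = (9, 13)
w3 = Aw2 = (48, 53)
The requested component of w3 is 53.

53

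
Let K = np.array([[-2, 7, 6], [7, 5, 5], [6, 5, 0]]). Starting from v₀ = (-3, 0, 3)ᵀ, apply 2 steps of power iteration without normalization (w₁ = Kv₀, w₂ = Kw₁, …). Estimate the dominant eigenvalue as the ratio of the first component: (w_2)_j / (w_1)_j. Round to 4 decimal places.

-8.2500

w1 = Kv₀ = ((-2)·(-3) + 7·0 + 6·3; 7·(-3) + 5·0 + 5·3; 6·(-3) + 5·0 + 0·3) = (24, -6, -18)
w2 = Kw1 = ((-2)·24 + 7·(-6) + 6·(-18); 7·24 + 5·(-6) + 5·(-18); 6·24 + 5·(-6) + 0·(-18)) = (-198, 48, 114)
Ratio at component: -198 / 24 = -8.2500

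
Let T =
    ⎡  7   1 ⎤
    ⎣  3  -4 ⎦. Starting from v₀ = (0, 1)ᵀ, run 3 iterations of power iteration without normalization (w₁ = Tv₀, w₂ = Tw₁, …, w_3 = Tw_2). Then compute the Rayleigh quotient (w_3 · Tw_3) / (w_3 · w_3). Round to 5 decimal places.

w1 = Tv₀ = (1, -4)
w2 = Tw1 = (3, 19)
w3 = Tw2 = (40, -67)
Tw3 = (213, 388)
w3·Tw3 = 40·213 + (-67)·388 = -17476; w3·w3 = 40·40 + (-67)·(-67) = 6089
λ ≈ -17476/6089 = -2.87009

λ ≈ -2.87009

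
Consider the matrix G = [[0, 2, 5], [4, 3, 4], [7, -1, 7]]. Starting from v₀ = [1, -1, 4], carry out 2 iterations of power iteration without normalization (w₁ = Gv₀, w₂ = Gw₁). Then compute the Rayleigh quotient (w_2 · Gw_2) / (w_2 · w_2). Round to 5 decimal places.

w1 = Gv₀ = (0·1 + 2·(-1) + 5·4; 4·1 + 3·(-1) + 4·4; 7·1 + (-1)·(-1) + 7·4) = (18, 17, 36)
w2 = Gw1 = (0·18 + 2·17 + 5·36; 4·18 + 3·17 + 4·36; 7·18 + (-1)·17 + 7·36) = (214, 267, 361)
Gw2 = (2339, 3101, 3758)
w2·Gw2 = 214·2339 + 267·3101 + 361·3758 = 2685151; w2·w2 = 214·214 + 267·267 + 361·361 = 247406
λ ≈ 2685151/247406 = 10.85322

10.85322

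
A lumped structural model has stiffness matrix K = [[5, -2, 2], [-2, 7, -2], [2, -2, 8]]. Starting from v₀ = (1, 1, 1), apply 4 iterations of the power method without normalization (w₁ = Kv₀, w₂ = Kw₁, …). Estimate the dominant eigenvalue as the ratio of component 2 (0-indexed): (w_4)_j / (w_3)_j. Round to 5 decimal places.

9.80128

w1 = Kv₀ = (5·1 + (-2)·1 + 2·1; (-2)·1 + 7·1 + (-2)·1; 2·1 + (-2)·1 + 8·1) = (5, 3, 8)
w2 = Kw1 = (5·5 + (-2)·3 + 2·8; (-2)·5 + 7·3 + (-2)·8; 2·5 + (-2)·3 + 8·8) = (35, -5, 68)
w3 = Kw2 = (321, -241, 624)
w4 = Kw3 = (3335, -3577, 6116)
Ratio at component: 6116 / 624 = 9.80128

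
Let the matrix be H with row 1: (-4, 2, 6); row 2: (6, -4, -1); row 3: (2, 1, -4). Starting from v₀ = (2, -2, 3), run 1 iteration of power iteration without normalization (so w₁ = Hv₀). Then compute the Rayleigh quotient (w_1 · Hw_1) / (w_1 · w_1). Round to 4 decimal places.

-3.2094

w1 = Hv₀ = (6, 17, -10)
Hw1 = (-50, -22, 69)
w1·Hw1 = 6·(-50) + 17·(-22) + (-10)·69 = -1364; w1·w1 = 6·6 + 17·17 + (-10)·(-10) = 425
λ ≈ -1364/425 = -3.2094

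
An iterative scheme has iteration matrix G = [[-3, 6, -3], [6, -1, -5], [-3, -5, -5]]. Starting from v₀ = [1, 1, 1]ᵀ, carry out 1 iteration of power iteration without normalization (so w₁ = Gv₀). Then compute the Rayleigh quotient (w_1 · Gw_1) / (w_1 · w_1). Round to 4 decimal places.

w1 = Gv₀ = ((-3)·1 + 6·1 + (-3)·1; 6·1 + (-1)·1 + (-5)·1; (-3)·1 + (-5)·1 + (-5)·1) = (0, 0, -13)
Gw1 = (39, 65, 65)
w1·Gw1 = 0·39 + 0·65 + (-13)·65 = -845; w1·w1 = 0·0 + 0·0 + (-13)·(-13) = 169
λ ≈ -845/169 = -5.0000

λ ≈ -5.0000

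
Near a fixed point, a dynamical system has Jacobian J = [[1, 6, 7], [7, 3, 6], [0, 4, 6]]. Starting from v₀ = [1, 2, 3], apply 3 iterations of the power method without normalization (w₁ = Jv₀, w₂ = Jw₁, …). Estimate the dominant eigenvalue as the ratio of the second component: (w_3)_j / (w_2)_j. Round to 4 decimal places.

λ ≈ 12.2279

w1 = Jv₀ = (34, 31, 26)
w2 = Jw1 = (402, 487, 280)
w3 = Jw2 = (5284, 5955, 3628)
Ratio at component: 5955 / 487 = 12.2279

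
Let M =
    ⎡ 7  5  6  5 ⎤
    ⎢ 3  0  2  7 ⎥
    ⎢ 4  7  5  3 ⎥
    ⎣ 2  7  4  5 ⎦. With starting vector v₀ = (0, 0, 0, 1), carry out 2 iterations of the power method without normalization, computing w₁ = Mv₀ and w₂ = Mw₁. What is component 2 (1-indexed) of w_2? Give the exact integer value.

w1 = Mv₀ = (7·0 + 5·0 + 6·0 + 5·1; 3·0 + 0·0 + 2·0 + 7·1; 4·0 + 7·0 + 5·0 + 3·1; 2·0 + 7·0 + 4·0 + 5·1) = (5, 7, 3, 5)
w2 = Mw1 = (7·5 + 5·7 + 6·3 + 5·5; 3·5 + 0·7 + 2·3 + 7·5; 4·5 + 7·7 + 5·3 + 3·5; 2·5 + 7·7 + 4·3 + 5·5) = (113, 56, 99, 96)
The requested component of w2 is 56.

56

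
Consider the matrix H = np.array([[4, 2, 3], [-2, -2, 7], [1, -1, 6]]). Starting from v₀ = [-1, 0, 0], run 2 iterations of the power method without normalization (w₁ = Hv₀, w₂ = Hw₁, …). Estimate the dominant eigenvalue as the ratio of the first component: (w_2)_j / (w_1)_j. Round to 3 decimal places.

3.750

w1 = Hv₀ = (4·(-1) + 2·0 + 3·0; (-2)·(-1) + (-2)·0 + 7·0; 1·(-1) + (-1)·0 + 6·0) = (-4, 2, -1)
w2 = Hw1 = (4·(-4) + 2·2 + 3·(-1); (-2)·(-4) + (-2)·2 + 7·(-1); 1·(-4) + (-1)·2 + 6·(-1)) = (-15, -3, -12)
Ratio at component: -15 / -4 = 3.750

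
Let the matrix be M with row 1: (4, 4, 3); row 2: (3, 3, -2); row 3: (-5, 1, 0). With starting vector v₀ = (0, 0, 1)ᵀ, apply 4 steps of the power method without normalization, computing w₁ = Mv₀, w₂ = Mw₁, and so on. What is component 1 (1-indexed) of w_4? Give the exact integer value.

w1 = Mv₀ = (3, -2, 0)
w2 = Mw1 = (4, 3, -17)
w3 = Mw2 = (-23, 55, -17)
w4 = Mw3 = (77, 130, 170)
The requested component of w4 is 77.

77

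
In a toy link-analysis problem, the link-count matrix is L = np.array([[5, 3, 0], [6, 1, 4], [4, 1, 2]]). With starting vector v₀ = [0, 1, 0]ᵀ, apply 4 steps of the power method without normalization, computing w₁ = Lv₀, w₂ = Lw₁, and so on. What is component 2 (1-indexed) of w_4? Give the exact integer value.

w1 = Lv₀ = (5·0 + 3·1 + 0·0; 6·0 + 1·1 + 4·0; 4·0 + 1·1 + 2·0) = (3, 1, 1)
w2 = Lw1 = (5·3 + 3·1 + 0·1; 6·3 + 1·1 + 4·1; 4·3 + 1·1 + 2·1) = (18, 23, 15)
w3 = Lw2 = (159, 191, 125)
w4 = Lw3 = (1368, 1645, 1077)
The requested component of w4 is 1645.

1645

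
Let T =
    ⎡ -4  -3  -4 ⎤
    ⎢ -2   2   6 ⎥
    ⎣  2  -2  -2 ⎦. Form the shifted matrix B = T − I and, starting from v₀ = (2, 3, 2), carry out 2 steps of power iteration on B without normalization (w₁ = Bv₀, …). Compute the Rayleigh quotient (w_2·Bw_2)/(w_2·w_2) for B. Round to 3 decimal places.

B = T − I has rows (-5, -3, -4); (-2, 1, 6); (2, -2, -3)
w1 = Bv₀ = (-27, 11, -8)
w2 = Bw1 = (134, 17, -52)
Bw2 = (-513, -563, 390)
w2·Bw2 = -98593; w2·w2 = 20949; μ ≈ -98593/20949 = -4.706

μ ≈ -4.706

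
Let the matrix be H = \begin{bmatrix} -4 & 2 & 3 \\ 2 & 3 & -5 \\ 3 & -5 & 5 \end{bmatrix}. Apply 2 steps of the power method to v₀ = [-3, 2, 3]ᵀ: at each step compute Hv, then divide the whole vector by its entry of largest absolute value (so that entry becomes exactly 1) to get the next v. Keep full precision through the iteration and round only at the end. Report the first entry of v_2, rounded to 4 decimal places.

1.0000

Hv0 = (25.00000, -15.00000, -4.00000); divide by 25.00000 → v1 = (1.00000, -0.60000, -0.16000)
Hv1 = (-5.68000, 1.00000, 5.20000); divide by -5.68000 → v2 = (1.00000, -0.17606, -0.91549)
Requested entry of v2: -142/-142 = 1.0000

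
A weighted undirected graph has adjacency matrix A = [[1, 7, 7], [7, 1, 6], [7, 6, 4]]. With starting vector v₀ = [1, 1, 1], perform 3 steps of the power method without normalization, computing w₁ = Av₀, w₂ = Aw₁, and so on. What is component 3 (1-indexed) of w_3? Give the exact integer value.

w1 = Av₀ = (1·1 + 7·1 + 7·1; 7·1 + 1·1 + 6·1; 7·1 + 6·1 + 4·1) = (15, 14, 17)
w2 = Aw1 = (1·15 + 7·14 + 7·17; 7·15 + 1·14 + 6·17; 7·15 + 6·14 + 4·17) = (232, 221, 257)
w3 = Aw2 = (3578, 3387, 3978)
The requested component of w3 is 3978.

3978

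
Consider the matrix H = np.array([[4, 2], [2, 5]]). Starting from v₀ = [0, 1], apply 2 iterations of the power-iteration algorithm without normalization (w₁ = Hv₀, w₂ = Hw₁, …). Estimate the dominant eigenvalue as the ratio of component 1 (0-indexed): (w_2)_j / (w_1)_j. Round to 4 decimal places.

w1 = Hv₀ = (4·0 + 2·1; 2·0 + 5·1) = (2, 5)
w2 = Hw1 = (4·2 + 2·5; 2·2 + 5·5) = (18, 29)
Ratio at component: 29 / 5 = 5.8000

5.8000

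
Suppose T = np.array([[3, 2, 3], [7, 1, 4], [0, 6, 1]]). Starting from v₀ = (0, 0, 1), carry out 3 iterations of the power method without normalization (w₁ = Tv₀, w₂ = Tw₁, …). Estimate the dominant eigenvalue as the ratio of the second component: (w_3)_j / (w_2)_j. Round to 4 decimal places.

9.2759

w1 = Tv₀ = (3·0 + 2·0 + 3·1; 7·0 + 1·0 + 4·1; 0·0 + 6·0 + 1·1) = (3, 4, 1)
w2 = Tw1 = (3·3 + 2·4 + 3·1; 7·3 + 1·4 + 4·1; 0·3 + 6·4 + 1·1) = (20, 29, 25)
w3 = Tw2 = (193, 269, 199)
Ratio at component: 269 / 29 = 9.2759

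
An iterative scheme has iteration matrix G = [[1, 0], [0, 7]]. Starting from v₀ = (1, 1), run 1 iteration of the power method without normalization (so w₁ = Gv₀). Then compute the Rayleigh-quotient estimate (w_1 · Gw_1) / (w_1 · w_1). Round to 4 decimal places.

w1 = Gv₀ = (1, 7)
Gw1 = (1, 49)
w1·Gw1 = 1·1 + 7·49 = 344; w1·w1 = 1·1 + 7·7 = 50
λ ≈ 344/50 = 6.8800

λ ≈ 6.8800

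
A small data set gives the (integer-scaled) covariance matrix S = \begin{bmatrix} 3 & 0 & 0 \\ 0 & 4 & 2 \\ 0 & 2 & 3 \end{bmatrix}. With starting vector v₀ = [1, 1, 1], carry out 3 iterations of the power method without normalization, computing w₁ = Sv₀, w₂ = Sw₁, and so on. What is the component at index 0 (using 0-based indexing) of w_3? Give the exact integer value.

27

w1 = Sv₀ = (3, 6, 5)
w2 = Sw1 = (9, 34, 27)
w3 = Sw2 = (27, 190, 149)
The requested component of w3 is 27.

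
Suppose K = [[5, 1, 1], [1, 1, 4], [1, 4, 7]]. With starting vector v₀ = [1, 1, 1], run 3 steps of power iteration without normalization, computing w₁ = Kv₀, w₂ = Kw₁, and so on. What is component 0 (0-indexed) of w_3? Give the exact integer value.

441

w1 = Kv₀ = (5·1 + 1·1 + 1·1; 1·1 + 1·1 + 4·1; 1·1 + 4·1 + 7·1) = (7, 6, 12)
w2 = Kw1 = (5·7 + 1·6 + 1·12; 1·7 + 1·6 + 4·12; 1·7 + 4·6 + 7·12) = (53, 61, 115)
w3 = Kw2 = (441, 574, 1102)
The requested component of w3 is 441.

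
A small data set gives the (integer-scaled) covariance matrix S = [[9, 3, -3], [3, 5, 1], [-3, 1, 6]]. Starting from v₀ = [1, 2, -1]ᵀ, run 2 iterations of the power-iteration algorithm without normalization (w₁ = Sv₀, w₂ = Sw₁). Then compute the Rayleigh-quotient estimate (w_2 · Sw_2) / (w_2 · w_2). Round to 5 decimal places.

w1 = Sv₀ = (9·1 + 3·2 + (-3)·(-1); 3·1 + 5·2 + 1·(-1); (-3)·1 + 1·2 + 6·(-1)) = (18, 12, -7)
w2 = Sw1 = (9·18 + 3·12 + (-3)·(-7); 3·18 + 5·12 + 1·(-7); (-3)·18 + 1·12 + 6·(-7)) = (219, 107, -84)
Sw2 = (2544, 1108, -1054)
w2·Sw2 = 219·2544 + 107·1108 + (-84)·(-1054) = 764228; w2·w2 = 219·219 + 107·107 + (-84)·(-84) = 66466
λ ≈ 764228/66466 = 11.49803

11.49803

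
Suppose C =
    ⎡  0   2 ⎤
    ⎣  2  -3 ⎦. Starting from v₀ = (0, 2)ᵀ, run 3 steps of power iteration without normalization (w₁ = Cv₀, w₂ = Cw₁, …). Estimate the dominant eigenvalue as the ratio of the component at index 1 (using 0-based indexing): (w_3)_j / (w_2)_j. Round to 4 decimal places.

w1 = Cv₀ = (0·0 + 2·2; 2·0 + (-3)·2) = (4, -6)
w2 = Cw1 = (0·4 + 2·(-6); 2·4 + (-3)·(-6)) = (-12, 26)
w3 = Cw2 = (52, -102)
Ratio at component: -102 / 26 = -3.9231

λ ≈ -3.9231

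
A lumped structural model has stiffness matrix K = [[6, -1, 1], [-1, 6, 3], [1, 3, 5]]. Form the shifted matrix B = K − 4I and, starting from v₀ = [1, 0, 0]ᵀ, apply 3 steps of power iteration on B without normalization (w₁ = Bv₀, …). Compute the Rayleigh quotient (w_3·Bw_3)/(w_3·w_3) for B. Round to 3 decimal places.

B = K − 4I has rows (2, -1, 1); (-1, 2, 3); (1, 3, 1)
w1 = Bv₀ = (2, -1, 1)
w2 = Bw1 = (6, -1, 0)
w3 = Bw2 = (13, -8, 3)
Bw3 = (37, -20, -8)
w3·Bw3 = 617; w3·w3 = 242; μ ≈ 617/242 = 2.550

μ ≈ 2.550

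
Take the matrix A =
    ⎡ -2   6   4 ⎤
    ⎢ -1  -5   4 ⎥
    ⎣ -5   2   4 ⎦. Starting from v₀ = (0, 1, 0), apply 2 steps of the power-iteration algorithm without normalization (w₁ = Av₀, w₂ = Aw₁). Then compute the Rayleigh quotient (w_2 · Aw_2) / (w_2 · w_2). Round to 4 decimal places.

w1 = Av₀ = ((-2)·0 + 6·1 + 4·0; (-1)·0 + (-5)·1 + 4·0; (-5)·0 + 2·1 + 4·0) = (6, -5, 2)
w2 = Aw1 = ((-2)·6 + 6·(-5) + 4·2; (-1)·6 + (-5)·(-5) + 4·2; (-5)·6 + 2·(-5) + 4·2) = (-34, 27, -32)
Aw2 = (102, -229, 96)
w2·Aw2 = (-34)·102 + 27·(-229) + (-32)·96 = -12723; w2·w2 = (-34)·(-34) + 27·27 + (-32)·(-32) = 2909
λ ≈ -12723/2909 = -4.3737

λ ≈ -4.3737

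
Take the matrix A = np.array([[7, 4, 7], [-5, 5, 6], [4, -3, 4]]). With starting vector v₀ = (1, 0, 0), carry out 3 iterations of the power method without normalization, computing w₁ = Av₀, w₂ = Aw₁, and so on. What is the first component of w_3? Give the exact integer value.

668

w1 = Av₀ = (7·1 + 4·0 + 7·0; (-5)·1 + 5·0 + 6·0; 4·1 + (-3)·0 + 4·0) = (7, -5, 4)
w2 = Aw1 = (7·7 + 4·(-5) + 7·4; (-5)·7 + 5·(-5) + 6·4; 4·7 + (-3)·(-5) + 4·4) = (57, -36, 59)
w3 = Aw2 = (668, -111, 572)
The requested component of w3 is 668.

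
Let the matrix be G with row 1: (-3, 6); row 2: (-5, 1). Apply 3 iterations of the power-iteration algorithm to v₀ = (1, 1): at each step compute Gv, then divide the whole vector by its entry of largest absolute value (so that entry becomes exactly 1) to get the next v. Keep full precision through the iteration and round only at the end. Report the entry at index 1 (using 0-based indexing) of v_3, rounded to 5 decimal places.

1.00000

Gv0 = (3.000000, -4.000000); divide by -4.000000 → v1 = (-0.750000, 1.000000)
Gv1 = (8.250000, 4.750000); divide by 8.250000 → v2 = (1.000000, 0.575758)
Gv2 = (0.454545, -4.424242); divide by -4.424242 → v3 = (-0.102740, 1.000000)
Requested entry of v3: 146/146 = 1.00000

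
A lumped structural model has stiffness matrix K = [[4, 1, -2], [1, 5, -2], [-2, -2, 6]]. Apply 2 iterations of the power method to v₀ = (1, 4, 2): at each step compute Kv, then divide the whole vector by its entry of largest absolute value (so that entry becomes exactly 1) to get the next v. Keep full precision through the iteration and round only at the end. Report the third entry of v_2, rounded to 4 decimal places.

-0.3529

Kv0 = (4.00000, 17.00000, 2.00000); divide by 17.00000 → v1 = (0.23529, 1.00000, 0.11765)
Kv1 = (1.70588, 5.00000, -1.76471); divide by 5.00000 → v2 = (0.34118, 1.00000, -0.35294)
Requested entry of v2: -30/85 = -0.3529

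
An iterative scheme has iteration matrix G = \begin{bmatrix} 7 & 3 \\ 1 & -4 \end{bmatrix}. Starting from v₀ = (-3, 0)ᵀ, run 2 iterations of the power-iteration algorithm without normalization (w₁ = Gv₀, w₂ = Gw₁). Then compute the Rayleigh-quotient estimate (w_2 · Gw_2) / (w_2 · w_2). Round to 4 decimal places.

7.1935

w1 = Gv₀ = (-21, -3)
w2 = Gw1 = (-156, -9)
Gw2 = (-1119, -120)
w2·Gw2 = (-156)·(-1119) + (-9)·(-120) = 175644; w2·w2 = (-156)·(-156) + (-9)·(-9) = 24417
λ ≈ 175644/24417 = 7.1935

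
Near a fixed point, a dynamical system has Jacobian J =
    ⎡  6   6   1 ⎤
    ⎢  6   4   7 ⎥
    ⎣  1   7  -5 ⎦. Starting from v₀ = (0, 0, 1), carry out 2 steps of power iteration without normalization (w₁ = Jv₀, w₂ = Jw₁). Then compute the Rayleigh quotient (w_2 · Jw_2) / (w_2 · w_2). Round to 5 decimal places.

-1.62448

w1 = Jv₀ = (1, 7, -5)
w2 = Jw1 = (43, -1, 75)
Jw2 = (327, 779, -339)
w2·Jw2 = 43·327 + (-1)·779 + 75·(-339) = -12143; w2·w2 = 43·43 + (-1)·(-1) + 75·75 = 7475
λ ≈ -12143/7475 = -1.62448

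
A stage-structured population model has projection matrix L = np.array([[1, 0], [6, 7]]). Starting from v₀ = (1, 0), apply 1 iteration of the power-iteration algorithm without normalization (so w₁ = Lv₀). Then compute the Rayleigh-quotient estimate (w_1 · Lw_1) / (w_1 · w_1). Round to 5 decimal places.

w1 = Lv₀ = (1·1 + 0·0; 6·1 + 7·0) = (1, 6)
Lw1 = (1, 48)
w1·Lw1 = 1·1 + 6·48 = 289; w1·w1 = 1·1 + 6·6 = 37
λ ≈ 289/37 = 7.81081

7.81081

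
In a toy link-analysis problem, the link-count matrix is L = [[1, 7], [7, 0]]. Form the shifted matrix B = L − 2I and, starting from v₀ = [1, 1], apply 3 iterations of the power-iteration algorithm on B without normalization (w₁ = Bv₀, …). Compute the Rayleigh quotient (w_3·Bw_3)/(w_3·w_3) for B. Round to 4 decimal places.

5.2803

B = L − 2I has rows (-1, 7); (7, -2)
w1 = Bv₀ = ((-1)·1 + 7·1; 7·1 + (-2)·1) = (6, 5)
w2 = Bw1 = ((-1)·6 + 7·5; 7·6 + (-2)·5) = (29, 32)
w3 = Bw2 = (195, 139)
Bw3 = (778, 1087)
w3·Bw3 = 302803; w3·w3 = 57346; μ ≈ 302803/57346 = 5.2803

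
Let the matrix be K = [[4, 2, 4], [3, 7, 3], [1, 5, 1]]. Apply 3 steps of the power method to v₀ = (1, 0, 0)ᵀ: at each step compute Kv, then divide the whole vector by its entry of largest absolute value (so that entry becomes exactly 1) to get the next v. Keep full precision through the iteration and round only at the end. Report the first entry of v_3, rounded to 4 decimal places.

0.6564

Kv0 = (4.00000, 3.00000, 1.00000); divide by 4.00000 → v1 = (1.00000, 0.75000, 0.25000)
Kv1 = (6.50000, 9.00000, 5.00000); divide by 9.00000 → v2 = (0.72222, 1.00000, 0.55556)
Kv2 = (7.11111, 10.83333, 6.27778); divide by 10.83333 → v3 = (0.65641, 1.00000, 0.57949)
Requested entry of v3: 256/390 = 0.6564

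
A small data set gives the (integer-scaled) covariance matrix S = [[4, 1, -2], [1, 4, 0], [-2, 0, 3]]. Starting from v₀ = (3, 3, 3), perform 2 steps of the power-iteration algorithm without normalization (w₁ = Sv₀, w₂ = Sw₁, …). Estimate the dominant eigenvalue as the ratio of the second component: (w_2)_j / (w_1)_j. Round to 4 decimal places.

4.6000

w1 = Sv₀ = (4·3 + 1·3 + (-2)·3; 1·3 + 4·3 + 0·3; (-2)·3 + 0·3 + 3·3) = (9, 15, 3)
w2 = Sw1 = (4·9 + 1·15 + (-2)·3; 1·9 + 4·15 + 0·3; (-2)·9 + 0·15 + 3·3) = (45, 69, -9)
Ratio at component: 69 / 15 = 4.6000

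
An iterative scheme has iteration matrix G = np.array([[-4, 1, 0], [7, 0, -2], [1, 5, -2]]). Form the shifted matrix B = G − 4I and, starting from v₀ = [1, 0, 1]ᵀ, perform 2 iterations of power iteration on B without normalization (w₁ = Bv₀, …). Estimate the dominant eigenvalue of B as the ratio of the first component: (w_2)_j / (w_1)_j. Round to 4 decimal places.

B = G − 4I has rows (-8, 1, 0); (7, -4, -2); (1, 5, -6)
w1 = Bv₀ = (-8, 5, -5)
w2 = Bw1 = (69, -66, 47)
Ratio: 69/-8 = -8.6250

μ ≈ -8.6250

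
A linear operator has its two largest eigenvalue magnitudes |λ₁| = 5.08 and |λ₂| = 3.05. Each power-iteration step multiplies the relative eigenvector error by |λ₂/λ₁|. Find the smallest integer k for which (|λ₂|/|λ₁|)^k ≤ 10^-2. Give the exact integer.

|λ₂/λ₁| = 3.05/5.08 = 0.60039
Need k ≥ ln(10^-2) / ln(0.60039) = -4.6052 / -0.5102 ≈ 9.027
Smallest integer k satisfying the bound: 10

10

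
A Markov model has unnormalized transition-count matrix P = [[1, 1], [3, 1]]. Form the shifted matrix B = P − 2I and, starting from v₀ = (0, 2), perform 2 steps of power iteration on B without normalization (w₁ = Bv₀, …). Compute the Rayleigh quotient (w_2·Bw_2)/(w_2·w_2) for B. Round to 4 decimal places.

B = P − 2I has rows (-1, 1); (3, -1)
w1 = Bv₀ = ((-1)·0 + 1·2; 3·0 + (-1)·2) = (2, -2)
w2 = Bw1 = ((-1)·2 + 1·(-2); 3·2 + (-1)·(-2)) = (-4, 8)
Bw2 = (12, -20)
w2·Bw2 = -208; w2·w2 = 80; μ ≈ -208/80 = -2.6000

μ ≈ -2.6000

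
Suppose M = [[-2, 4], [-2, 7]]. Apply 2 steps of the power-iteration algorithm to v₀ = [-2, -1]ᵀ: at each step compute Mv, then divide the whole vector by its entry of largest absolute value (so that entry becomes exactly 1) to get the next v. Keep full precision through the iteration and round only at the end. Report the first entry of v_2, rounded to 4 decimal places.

0.5714

Mv0 = (0.00000, -3.00000); divide by -3.00000 → v1 = (0.00000, 1.00000)
Mv1 = (4.00000, 7.00000); divide by 7.00000 → v2 = (0.57143, 1.00000)
Requested entry of v2: -12/-21 = 0.5714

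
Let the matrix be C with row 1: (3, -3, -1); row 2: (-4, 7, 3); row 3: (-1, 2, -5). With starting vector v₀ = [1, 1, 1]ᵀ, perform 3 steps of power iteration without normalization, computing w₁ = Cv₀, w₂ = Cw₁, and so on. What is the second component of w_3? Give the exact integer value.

405

w1 = Cv₀ = (-1, 6, -4)
w2 = Cw1 = (-17, 34, 33)
w3 = Cw2 = (-186, 405, -80)
The requested component of w3 is 405.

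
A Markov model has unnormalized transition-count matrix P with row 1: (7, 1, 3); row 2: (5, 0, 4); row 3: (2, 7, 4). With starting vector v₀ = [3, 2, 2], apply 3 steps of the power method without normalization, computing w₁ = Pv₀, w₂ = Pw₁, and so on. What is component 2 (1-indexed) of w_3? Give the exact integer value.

w1 = Pv₀ = (7·3 + 1·2 + 3·2; 5·3 + 0·2 + 4·2; 2·3 + 7·2 + 4·2) = (29, 23, 28)
w2 = Pw1 = (7·29 + 1·23 + 3·28; 5·29 + 0·23 + 4·28; 2·29 + 7·23 + 4·28) = (310, 257, 331)
w3 = Pw2 = (3420, 2874, 3743)
The requested component of w3 is 2874.

2874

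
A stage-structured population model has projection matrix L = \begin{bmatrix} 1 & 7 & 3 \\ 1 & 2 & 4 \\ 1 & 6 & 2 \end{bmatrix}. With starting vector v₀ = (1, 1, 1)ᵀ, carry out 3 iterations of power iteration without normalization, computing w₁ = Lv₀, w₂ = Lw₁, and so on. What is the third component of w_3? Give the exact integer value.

595

w1 = Lv₀ = (11, 7, 9)
w2 = Lw1 = (87, 61, 71)
w3 = Lw2 = (727, 493, 595)
The requested component of w3 is 595.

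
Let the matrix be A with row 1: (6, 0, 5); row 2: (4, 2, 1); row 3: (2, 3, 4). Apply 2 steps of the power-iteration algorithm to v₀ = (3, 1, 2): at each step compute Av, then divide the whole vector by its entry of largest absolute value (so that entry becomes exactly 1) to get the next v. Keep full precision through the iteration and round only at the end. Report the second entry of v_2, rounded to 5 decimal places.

Av0 = (28.000000, 16.000000, 17.000000); divide by 28.000000 → v1 = (1.000000, 0.571429, 0.607143)
Av1 = (9.035714, 5.750000, 6.142857); divide by 9.035714 → v2 = (1.000000, 0.636364, 0.679842)
Requested entry of v2: 161/253 = 0.63636

0.63636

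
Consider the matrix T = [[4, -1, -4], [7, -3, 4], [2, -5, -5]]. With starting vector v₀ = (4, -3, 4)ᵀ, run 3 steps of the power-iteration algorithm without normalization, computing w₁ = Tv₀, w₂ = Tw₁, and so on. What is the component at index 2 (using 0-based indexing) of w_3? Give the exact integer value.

w1 = Tv₀ = (4·4 + (-1)·(-3) + (-4)·4; 7·4 + (-3)·(-3) + 4·4; 2·4 + (-5)·(-3) + (-5)·4) = (3, 53, 3)
w2 = Tw1 = (4·3 + (-1)·53 + (-4)·3; 7·3 + (-3)·53 + 4·3; 2·3 + (-5)·53 + (-5)·3) = (-53, -126, -274)
w3 = Tw2 = (1010, -1089, 1894)
The requested component of w3 is 1894.

1894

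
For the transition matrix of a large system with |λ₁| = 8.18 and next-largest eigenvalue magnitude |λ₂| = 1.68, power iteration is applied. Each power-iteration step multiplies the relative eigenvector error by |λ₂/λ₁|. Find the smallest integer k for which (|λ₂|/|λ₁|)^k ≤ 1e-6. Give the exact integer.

9

|λ₂/λ₁| = 1.68/8.18 = 0.20538
Need k ≥ ln(1e-6) / ln(0.20538) = -13.8155 / -1.5829 ≈ 8.728
Smallest integer k satisfying the bound: 9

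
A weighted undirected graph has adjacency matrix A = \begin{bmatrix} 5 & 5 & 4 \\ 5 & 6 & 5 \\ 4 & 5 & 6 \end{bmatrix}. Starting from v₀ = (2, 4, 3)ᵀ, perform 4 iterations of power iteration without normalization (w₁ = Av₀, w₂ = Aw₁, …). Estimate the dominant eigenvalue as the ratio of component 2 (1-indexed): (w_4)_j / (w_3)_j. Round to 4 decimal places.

w1 = Av₀ = (42, 49, 46)
w2 = Aw1 = (639, 734, 689)
w3 = Aw2 = (9621, 11044, 10360)
w4 = Aw3 = (144765, 166169, 155864)
Ratio at component: 166169 / 11044 = 15.0461

15.0461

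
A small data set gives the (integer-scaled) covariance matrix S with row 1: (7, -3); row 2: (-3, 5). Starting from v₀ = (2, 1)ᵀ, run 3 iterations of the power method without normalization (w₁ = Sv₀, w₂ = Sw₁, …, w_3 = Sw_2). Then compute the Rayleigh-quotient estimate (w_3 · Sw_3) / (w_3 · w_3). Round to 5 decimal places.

9.14201

w1 = Sv₀ = (11, -1)
w2 = Sw1 = (80, -38)
w3 = Sw2 = (674, -430)
Sw3 = (6008, -4172)
w3·Sw3 = 674·6008 + (-430)·(-4172) = 5843352; w3·w3 = 674·674 + (-430)·(-430) = 639176
λ ≈ 5843352/639176 = 9.14201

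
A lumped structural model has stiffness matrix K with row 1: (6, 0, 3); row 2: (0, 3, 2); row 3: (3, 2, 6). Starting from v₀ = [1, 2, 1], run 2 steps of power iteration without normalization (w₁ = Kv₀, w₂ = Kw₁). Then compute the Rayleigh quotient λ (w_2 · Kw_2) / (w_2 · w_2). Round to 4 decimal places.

w1 = Kv₀ = (6·1 + 0·2 + 3·1; 0·1 + 3·2 + 2·1; 3·1 + 2·2 + 6·1) = (9, 8, 13)
w2 = Kw1 = (6·9 + 0·8 + 3·13; 0·9 + 3·8 + 2·13; 3·9 + 2·8 + 6·13) = (93, 50, 121)
Kw2 = (921, 392, 1105)
w2·Kw2 = 93·921 + 50·392 + 121·1105 = 238958; w2·w2 = 93·93 + 50·50 + 121·121 = 25790
λ ≈ 238958/25790 = 9.2655

9.2655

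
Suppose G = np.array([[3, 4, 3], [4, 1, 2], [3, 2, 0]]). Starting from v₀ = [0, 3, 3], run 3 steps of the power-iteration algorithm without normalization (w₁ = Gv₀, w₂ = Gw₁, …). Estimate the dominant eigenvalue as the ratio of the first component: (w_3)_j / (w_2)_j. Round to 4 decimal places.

λ ≈ 8.6667

w1 = Gv₀ = (21, 9, 6)
w2 = Gw1 = (117, 105, 81)
w3 = Gw2 = (1014, 735, 561)
Ratio at component: 1014 / 117 = 8.6667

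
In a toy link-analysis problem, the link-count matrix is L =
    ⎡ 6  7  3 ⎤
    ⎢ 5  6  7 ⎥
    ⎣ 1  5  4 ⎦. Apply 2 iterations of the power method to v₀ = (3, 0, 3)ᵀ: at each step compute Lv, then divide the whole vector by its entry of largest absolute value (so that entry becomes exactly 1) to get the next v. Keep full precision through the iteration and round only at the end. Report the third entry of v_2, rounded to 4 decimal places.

Lv0 = (27.00000, 36.00000, 15.00000); divide by 36.00000 → v1 = (0.75000, 1.00000, 0.41667)
Lv1 = (12.75000, 12.66667, 7.41667); divide by 12.75000 → v2 = (1.00000, 0.99346, 0.58170)
Requested entry of v2: 267/459 = 0.5817

0.5817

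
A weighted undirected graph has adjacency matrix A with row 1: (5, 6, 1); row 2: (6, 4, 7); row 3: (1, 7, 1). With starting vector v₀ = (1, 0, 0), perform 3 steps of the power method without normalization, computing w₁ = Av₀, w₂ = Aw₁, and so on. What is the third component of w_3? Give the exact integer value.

w1 = Av₀ = (5, 6, 1)
w2 = Aw1 = (62, 61, 48)
w3 = Aw2 = (724, 952, 537)
The requested component of w3 is 537.

537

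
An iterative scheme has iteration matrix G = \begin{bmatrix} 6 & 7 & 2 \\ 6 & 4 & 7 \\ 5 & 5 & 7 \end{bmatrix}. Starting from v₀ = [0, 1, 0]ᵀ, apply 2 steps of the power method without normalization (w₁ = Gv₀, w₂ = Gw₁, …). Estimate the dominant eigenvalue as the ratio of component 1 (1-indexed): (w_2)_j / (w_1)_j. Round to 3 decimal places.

w1 = Gv₀ = (6·0 + 7·1 + 2·0; 6·0 + 4·1 + 7·0; 5·0 + 5·1 + 7·0) = (7, 4, 5)
w2 = Gw1 = (6·7 + 7·4 + 2·5; 6·7 + 4·4 + 7·5; 5·7 + 5·4 + 7·5) = (80, 93, 90)
Ratio at component: 80 / 7 = 11.429

11.429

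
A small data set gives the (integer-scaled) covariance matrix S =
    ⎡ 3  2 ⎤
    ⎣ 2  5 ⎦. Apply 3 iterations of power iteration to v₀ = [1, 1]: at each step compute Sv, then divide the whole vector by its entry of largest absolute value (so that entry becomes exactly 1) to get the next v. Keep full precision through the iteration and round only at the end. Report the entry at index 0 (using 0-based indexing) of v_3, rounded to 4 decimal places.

0.6254

Sv0 = (5.00000, 7.00000); divide by 7.00000 → v1 = (0.71429, 1.00000)
Sv1 = (4.14286, 6.42857); divide by 6.42857 → v2 = (0.64444, 1.00000)
Sv2 = (3.93333, 6.28889); divide by 6.28889 → v3 = (0.62544, 1.00000)
Requested entry of v3: 177/283 = 0.6254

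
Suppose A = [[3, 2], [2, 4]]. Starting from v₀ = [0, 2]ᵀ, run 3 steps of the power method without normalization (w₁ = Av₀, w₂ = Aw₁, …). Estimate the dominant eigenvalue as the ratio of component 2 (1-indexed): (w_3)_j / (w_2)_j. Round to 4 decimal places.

w1 = Av₀ = (3·0 + 2·2; 2·0 + 4·2) = (4, 8)
w2 = Aw1 = (3·4 + 2·8; 2·4 + 4·8) = (28, 40)
w3 = Aw2 = (164, 216)
Ratio at component: 216 / 40 = 5.4000

5.4000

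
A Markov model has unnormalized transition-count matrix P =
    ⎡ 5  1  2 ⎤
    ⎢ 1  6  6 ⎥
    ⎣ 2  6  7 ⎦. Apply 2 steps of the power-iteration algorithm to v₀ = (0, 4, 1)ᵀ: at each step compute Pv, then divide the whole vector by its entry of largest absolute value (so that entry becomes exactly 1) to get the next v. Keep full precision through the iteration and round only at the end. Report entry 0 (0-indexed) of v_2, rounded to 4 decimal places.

Pv0 = (6.00000, 30.00000, 31.00000); divide by 31.00000 → v1 = (0.19355, 0.96774, 1.00000)
Pv1 = (3.93548, 12.00000, 13.19355); divide by 13.19355 → v2 = (0.29829, 0.90954, 1.00000)
Requested entry of v2: 122/409 = 0.2983

0.2983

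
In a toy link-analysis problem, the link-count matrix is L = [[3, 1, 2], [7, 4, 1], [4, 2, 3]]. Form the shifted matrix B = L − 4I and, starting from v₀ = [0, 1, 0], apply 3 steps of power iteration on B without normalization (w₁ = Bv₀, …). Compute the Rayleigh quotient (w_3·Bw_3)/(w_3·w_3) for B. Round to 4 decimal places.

3.2328

B = L − 4I has rows (-1, 1, 2); (7, 0, 1); (4, 2, -1)
w1 = Bv₀ = ((-1)·0 + 1·1 + 2·0; 7·0 + 0·1 + 1·0; 4·0 + 2·1 + (-1)·0) = (1, 0, 2)
w2 = Bw1 = ((-1)·1 + 1·0 + 2·2; 7·1 + 0·0 + 1·2; 4·1 + 2·0 + (-1)·2) = (3, 9, 2)
w3 = Bw2 = (10, 23, 28)
Bw3 = (69, 98, 58)
w3·Bw3 = 4568; w3·w3 = 1413; μ ≈ 4568/1413 = 3.2328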